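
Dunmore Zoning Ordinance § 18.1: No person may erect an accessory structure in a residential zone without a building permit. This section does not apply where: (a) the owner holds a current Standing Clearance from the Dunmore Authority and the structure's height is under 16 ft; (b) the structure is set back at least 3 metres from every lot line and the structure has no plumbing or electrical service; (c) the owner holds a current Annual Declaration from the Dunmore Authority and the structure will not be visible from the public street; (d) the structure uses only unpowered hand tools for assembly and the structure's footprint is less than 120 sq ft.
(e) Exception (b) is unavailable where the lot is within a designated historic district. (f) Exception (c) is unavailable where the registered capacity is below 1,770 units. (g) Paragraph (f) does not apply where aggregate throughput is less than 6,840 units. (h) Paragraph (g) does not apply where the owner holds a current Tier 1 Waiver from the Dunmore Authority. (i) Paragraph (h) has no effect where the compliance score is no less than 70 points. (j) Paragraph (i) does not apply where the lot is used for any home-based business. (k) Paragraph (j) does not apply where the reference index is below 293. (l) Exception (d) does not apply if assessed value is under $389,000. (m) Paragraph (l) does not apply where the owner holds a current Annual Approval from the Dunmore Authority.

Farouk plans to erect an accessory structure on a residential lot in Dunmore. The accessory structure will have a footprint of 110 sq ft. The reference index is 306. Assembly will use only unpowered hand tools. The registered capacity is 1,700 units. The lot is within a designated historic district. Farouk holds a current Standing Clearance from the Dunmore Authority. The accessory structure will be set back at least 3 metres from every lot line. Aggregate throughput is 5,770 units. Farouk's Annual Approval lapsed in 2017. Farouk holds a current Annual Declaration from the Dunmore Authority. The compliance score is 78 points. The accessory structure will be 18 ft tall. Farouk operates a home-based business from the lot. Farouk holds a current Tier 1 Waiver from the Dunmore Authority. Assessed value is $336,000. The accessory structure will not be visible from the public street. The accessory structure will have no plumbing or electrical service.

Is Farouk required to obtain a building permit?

Yes — Farouk must obtain a building permit.

Exception (a) requires that the structure's height is under 16 ft; but the structure's height is 18 ft, not under 16 ft, so (a) is unavailable.
Exception (b) is satisfied on its face — the setback is at least 3 m on every side; there is no plumbing or electrical service. But: (e) operates against (b): the lot is in a historic district. Exception (b) does not apply.
Exception (c): a current Annual Declaration is held; the structure will not be visible from the street — every condition holds. But: (f) is engaged — the registered capacity is 1,700 units, below the 1,770 units limit. (g) is engaged (aggregate throughput is 5,770 units, less than the 6,840 units limit), but yields to (h): (h) operates — a current Tier 1 Waiver is held. (i) would limit (h) — the compliance score is 78 points, meeting the 70 points threshold — but (j) sets (i) aside: (j) operates against (i): a home-based business operates on the lot. (k) is not engaged (the reference index is 306, not below 293), so (j) stands. Exception (c) does not apply.
Exception (d): assembly uses only hand tools; the structure's footprint is 110 sq ft, less than the 120 sq ft limit — every condition holds. However, paragraphs (l)–(m) must be considered: (l) is engaged — assessed value is $336,000, under the $389,000 limit. (m) does not operate here (no current Annual Approval is held), so (l) stands. So (d) is unavailable.
No exception is made out. Farouk falls within the general rule.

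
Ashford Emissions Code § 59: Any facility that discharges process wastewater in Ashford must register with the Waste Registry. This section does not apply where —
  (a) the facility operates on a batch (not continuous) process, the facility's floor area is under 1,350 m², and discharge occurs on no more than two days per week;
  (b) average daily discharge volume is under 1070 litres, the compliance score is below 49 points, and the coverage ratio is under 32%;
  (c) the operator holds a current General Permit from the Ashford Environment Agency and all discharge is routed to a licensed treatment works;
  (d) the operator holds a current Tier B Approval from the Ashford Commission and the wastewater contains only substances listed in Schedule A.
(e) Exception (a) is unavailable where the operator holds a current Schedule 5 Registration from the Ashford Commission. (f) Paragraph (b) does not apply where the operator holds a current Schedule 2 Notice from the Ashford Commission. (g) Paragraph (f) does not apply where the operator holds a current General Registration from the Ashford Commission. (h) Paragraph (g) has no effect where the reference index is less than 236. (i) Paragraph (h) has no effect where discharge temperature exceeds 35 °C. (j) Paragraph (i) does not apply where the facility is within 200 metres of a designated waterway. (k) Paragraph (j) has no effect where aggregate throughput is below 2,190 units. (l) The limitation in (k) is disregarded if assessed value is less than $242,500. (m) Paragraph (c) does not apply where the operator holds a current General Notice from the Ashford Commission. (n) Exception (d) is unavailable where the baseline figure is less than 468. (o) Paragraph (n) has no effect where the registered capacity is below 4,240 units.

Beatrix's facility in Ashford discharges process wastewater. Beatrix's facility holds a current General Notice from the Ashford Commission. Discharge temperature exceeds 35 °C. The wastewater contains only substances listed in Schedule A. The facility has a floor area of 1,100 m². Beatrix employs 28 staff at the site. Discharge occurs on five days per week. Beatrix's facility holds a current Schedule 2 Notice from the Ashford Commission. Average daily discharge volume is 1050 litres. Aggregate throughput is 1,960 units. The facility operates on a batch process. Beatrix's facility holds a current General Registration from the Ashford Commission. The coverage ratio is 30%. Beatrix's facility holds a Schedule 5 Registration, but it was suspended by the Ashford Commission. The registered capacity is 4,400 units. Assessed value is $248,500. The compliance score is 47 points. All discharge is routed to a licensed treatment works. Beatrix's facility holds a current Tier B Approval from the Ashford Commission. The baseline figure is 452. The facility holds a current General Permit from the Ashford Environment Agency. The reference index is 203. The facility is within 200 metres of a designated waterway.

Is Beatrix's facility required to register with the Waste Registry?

Exception (a) does not apply: discharge occurs on five days per week.
Exception (b)'s conditions are all satisfied: average daily discharge volume is 1050 litres, under the 1070 litres limit; the compliance score is 47 points, below the 49 points limit; the coverage ratio is 30%, under the 32% limit. As to paragraphs (f)–(l): (f) operates (a current Schedule 2 Notice is held), but is itself disapplied by (g): (g) operates — a current General Registration is held. (h) is engaged (the reference index is 203, less than the 236 limit), but yields to (i): (i) operates against (h): discharge temperature exceeds 35 °C. (j) would limit (i) — the facility is within 200 m of a designated waterway — but (k) sets (j) aside: (k) operates against (j): aggregate throughput is 1,960 units, below the 2,190 units limit. (l) is inapplicable (assessed value is $248,500, not less than $242,500), so (k) stands. (b) remains available.
All of (c)'s requirements are met (a current General Permit is held; discharge is routed to a licensed treatment works). Turning to paragraph (m): (m) operates against (c): a current General Notice is held. So (c) is unavailable.
All of (d)'s requirements are met (a current Tier B Approval is held; the wastewater is Schedule-A-only). However, paragraphs (n)–(o) must be considered: (n) operates against (d): the baseline figure is 452, less than the 468 limit. (o) is not triggered (the registered capacity is 4,400 units, not below 4,240 units), so (n) stands. (d) is therefore removed.

No — exception (b) applies; Beatrix's facility is not required to register with the Waste Registry.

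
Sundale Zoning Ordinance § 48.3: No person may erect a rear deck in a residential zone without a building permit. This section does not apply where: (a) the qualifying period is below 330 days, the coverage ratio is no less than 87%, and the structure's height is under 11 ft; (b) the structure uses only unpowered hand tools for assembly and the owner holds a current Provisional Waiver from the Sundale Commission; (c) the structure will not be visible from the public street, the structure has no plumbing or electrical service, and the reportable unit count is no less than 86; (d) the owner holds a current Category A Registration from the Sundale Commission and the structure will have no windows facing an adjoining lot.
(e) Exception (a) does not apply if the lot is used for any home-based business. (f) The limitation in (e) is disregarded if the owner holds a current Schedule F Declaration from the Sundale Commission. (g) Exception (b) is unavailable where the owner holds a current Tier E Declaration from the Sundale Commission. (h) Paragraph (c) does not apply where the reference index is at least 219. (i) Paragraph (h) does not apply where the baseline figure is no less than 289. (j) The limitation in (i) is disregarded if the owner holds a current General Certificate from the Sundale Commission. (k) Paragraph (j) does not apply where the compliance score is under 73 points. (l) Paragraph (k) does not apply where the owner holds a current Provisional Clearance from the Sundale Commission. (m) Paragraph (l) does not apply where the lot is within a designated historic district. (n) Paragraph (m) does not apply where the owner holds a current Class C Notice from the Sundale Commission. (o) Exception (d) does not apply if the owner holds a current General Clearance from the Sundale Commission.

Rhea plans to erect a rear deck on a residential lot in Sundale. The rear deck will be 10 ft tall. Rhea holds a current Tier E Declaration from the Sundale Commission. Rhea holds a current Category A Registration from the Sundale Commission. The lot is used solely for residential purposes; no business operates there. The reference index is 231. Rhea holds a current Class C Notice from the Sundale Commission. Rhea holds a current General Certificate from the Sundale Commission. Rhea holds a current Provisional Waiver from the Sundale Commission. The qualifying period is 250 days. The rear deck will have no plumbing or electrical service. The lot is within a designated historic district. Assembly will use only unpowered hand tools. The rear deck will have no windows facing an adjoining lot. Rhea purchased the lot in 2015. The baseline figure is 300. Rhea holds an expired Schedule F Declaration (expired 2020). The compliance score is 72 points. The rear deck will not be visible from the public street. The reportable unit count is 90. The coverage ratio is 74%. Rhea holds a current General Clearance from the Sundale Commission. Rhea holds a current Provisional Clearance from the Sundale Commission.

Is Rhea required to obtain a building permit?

Yes — Rhea must obtain a building permit.

Exception (a) does not apply: the coverage ratio is 74%, short of 87%.
Exception (b) is satisfied on its face — assembly uses only hand tools; a current Provisional Waiver is held. But applying paragraph (g): (g) operates against (b): a current Tier E Declaration is held. Exception (b) does not apply.
All of (c)'s requirements are met (the structure will not be visible from the street; there is no plumbing or electrical service; the reportable unit count is 90, meeting the 86 threshold). However, paragraphs (h)–(n) must be considered: (h) is engaged — the reference index is 231, meeting the 219 threshold. (i) is triggered (the baseline figure is 300, meeting the 289 threshold), but yields to (j): (j) operates against (i): a current General Certificate is held. (k) is engaged (the compliance score is 72 points, under the 73 points limit), but is overridden by (l): (l) applies — a current Provisional Clearance is held. (m) is engaged (the lot is in a historic district), but is displaced by (n): (n) operates against (m): a current Class C Notice is held. (c) is therefore removed.
All of (d)'s requirements are met (a current Category A Registration is held; no windows face an adjoining lot). Turning to paragraph (o): (o) is triggered — a current General Clearance is held. Exception (d) does not apply.
Every exception is unavailable, so the rule governs.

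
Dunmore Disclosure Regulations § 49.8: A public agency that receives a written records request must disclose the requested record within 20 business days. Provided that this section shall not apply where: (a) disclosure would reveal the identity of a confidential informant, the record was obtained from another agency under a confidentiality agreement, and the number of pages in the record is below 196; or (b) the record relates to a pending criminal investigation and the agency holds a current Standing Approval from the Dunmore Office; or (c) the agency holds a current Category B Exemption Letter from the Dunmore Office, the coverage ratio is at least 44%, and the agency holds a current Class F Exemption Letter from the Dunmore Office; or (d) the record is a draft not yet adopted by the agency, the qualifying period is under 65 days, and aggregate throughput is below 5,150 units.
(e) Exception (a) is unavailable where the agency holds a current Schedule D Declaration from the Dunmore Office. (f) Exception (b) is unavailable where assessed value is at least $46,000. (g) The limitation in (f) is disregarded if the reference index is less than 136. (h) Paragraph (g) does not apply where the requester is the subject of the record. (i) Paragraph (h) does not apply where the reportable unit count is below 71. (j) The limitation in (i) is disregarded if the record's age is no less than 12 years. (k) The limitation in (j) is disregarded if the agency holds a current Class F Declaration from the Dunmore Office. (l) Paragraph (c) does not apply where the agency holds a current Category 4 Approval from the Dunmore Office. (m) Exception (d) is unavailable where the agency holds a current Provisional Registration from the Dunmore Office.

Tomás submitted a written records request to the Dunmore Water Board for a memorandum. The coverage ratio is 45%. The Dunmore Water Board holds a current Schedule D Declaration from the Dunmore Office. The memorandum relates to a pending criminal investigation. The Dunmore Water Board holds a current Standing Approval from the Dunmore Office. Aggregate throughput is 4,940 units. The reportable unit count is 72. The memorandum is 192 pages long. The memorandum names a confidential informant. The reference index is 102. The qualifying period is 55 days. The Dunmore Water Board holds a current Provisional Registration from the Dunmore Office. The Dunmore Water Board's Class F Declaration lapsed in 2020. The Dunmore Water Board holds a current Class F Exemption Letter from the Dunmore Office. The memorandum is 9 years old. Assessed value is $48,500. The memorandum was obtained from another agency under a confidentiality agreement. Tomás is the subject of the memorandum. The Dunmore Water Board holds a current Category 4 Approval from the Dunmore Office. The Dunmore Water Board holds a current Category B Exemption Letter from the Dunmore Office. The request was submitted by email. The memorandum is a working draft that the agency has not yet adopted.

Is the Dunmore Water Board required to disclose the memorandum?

Exception (a): the memorandum names a confidential informant; the memorandum was obtained under a confidentiality agreement; the number of pages in the record is 192, below the 196 limit — every condition holds. But applying paragraph (e): (e) operates against (a): a current Schedule D Declaration is held. (a) is therefore removed.
Exception (b): the memorandum relates to a pending investigation; a current Standing Approval is held — every condition holds. But applying paragraphs (f)–(k): (f) is engaged — assessed value is $48,500, meeting the $46,000 threshold. (g) operates (the reference index is 102, less than the 136 limit), but is overridden by (h): (h) is triggered — Tomás is the subject of the memorandum. (i), which would lift (h), is inapplicable — the reportable unit count is 72, not below 71. Exception (b) does not apply.
Exception (c)'s conditions are all satisfied: a current Category B Exemption Letter is held; the coverage ratio is 45%, meeting the 44% threshold; a current Class F Exemption Letter is held. However, paragraph (l) must be considered: (l) operates against (c): a current Category 4 Approval is held. So (c) is unavailable.
All of (d)'s requirements are met (the memorandum is an unadopted draft; the qualifying period is 55 days, under the 65 days limit; aggregate throughput is 4,940 units, below the 5,150 units limit). But applying paragraph (m): (m) operates against (d): a current Provisional Registration is held. Exception (d) does not apply.
No exception is made out. the Dunmore Water Board falls within the general rule.

Yes — the Dunmore Water Board must disclose the memorandum.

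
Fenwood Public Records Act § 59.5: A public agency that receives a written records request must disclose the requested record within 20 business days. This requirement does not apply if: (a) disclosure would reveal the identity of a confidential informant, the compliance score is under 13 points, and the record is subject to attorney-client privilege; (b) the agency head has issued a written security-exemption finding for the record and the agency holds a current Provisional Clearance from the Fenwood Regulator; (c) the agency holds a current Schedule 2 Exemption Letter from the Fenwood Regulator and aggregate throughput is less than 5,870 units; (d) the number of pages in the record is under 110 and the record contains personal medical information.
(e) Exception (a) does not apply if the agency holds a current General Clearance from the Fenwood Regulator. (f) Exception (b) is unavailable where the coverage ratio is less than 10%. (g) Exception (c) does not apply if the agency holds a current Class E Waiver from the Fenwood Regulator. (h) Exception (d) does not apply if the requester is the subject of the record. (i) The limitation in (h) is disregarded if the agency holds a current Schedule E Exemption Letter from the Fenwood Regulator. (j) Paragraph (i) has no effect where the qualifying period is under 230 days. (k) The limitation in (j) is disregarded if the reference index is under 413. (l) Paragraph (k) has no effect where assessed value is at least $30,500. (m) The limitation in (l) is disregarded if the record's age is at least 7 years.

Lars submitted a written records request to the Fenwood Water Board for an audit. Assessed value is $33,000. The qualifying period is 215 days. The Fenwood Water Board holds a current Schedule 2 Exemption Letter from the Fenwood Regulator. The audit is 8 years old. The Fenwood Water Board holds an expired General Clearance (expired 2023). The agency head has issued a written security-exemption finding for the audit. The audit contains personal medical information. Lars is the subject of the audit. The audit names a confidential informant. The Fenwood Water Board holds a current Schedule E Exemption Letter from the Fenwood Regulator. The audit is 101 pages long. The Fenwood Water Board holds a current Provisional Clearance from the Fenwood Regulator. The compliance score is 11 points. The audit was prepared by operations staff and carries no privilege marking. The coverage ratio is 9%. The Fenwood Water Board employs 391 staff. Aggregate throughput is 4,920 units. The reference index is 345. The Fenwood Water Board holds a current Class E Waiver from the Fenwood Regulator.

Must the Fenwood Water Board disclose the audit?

No — exception (d) applies; the Fenwood Water Board is not required to disclose the audit.

Exception (a) requires that the record is subject to attorney-client privilege; but the audit carries no privilege marking, so (a) is unavailable.
All of (b)'s requirements are met (a written security-exemption finding has been issued; a current Provisional Clearance is held). However, paragraph (f) must be considered: (f) operates against (b): the coverage ratio is 9%, less than the 10% limit. (b) is therefore removed.
Exception (c) is satisfied on its face — a current Schedule 2 Exemption Letter is held; aggregate throughput is 4,920 units, less than the 5,870 units limit. Turning to paragraph (g): (g) operates against (c): a current Class E Waiver is held. So (c) is unavailable.
All of (d)'s requirements are met (the number of pages in the record is 101, under the 110 limit; the audit contains personal medical information). Applying paragraphs (h)–(m): (h) applies (Lars is the subject of the audit), but is set aside by (i): (i) operates against (h): a current Schedule E Exemption Letter is held. (j) operates (the qualifying period is 215 days, under the 230 days limit), but yields to (k): (k) operates against (j): the reference index is 345, under the 413 limit. (l) would limit (k) — assessed value is $33,000, meeting the $30,500 threshold — but (m) sets (l) aside: (m) operates against (l): the record's age is 8 years, meeting the 7 years threshold. (d) remains available.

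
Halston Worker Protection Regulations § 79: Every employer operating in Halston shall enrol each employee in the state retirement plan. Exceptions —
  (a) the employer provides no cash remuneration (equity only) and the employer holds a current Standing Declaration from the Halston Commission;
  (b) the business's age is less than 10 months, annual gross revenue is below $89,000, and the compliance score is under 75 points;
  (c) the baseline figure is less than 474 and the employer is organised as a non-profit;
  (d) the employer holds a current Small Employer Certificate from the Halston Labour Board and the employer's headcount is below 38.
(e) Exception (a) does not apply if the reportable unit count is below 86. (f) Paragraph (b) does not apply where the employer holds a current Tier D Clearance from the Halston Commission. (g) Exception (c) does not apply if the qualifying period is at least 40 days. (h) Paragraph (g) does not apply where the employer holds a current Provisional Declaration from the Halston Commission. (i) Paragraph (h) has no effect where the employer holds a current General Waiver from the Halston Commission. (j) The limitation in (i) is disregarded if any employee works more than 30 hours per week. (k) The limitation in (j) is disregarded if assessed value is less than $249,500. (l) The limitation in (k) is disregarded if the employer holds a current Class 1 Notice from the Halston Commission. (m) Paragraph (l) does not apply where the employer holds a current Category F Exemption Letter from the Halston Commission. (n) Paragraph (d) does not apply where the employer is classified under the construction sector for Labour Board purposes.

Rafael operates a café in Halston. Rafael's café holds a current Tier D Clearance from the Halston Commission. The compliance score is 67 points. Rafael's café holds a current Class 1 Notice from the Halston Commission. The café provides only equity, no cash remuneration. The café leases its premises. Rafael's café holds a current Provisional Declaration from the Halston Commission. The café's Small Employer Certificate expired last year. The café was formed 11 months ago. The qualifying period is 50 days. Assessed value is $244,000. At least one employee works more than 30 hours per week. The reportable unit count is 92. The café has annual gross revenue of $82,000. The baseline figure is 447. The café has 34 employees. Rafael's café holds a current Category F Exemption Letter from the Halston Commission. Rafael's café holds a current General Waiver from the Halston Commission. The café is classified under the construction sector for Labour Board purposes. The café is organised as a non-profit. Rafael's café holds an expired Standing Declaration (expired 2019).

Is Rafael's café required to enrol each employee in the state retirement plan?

Exception (a) requires that the employer holds a current Standing Declaration from the Halston Commission; but the Standing Declaration is not current, so (a) is unavailable.
Exception (b) does not apply: the business's age is 11 months, not less than 10 months.
All of (c)'s requirements are met (the baseline figure is 447, less than the 474 limit; the employer is a non-profit). Turning to paragraphs (g)–(m): (g) operates — the qualifying period is 50 days, meeting the 40 days threshold. (h) would limit (g) — a current Provisional Declaration is held — but (i) sets (h) aside: (i) operates against (h): a current General Waiver is held. (j) applies (at least one employee exceeds 30 hours/week), but is itself disapplied by (k): (k) operates — assessed value is $244,000, less than the $249,500 limit. (l) is engaged (a current Class 1 Notice is held), but is itself disapplied by (m): (m) operates against (l): a current Category F Exemption Letter is held. Exception (c) does not apply.
Exception (d) requires that the employer holds a current Small Employer Certificate from the Halston Labour Board; but the Small Employer Certificate has expired, so (d) is unavailable.
No exception displaces § 79.

Yes — Rafael's café must enrol each employee in the state retirement plan.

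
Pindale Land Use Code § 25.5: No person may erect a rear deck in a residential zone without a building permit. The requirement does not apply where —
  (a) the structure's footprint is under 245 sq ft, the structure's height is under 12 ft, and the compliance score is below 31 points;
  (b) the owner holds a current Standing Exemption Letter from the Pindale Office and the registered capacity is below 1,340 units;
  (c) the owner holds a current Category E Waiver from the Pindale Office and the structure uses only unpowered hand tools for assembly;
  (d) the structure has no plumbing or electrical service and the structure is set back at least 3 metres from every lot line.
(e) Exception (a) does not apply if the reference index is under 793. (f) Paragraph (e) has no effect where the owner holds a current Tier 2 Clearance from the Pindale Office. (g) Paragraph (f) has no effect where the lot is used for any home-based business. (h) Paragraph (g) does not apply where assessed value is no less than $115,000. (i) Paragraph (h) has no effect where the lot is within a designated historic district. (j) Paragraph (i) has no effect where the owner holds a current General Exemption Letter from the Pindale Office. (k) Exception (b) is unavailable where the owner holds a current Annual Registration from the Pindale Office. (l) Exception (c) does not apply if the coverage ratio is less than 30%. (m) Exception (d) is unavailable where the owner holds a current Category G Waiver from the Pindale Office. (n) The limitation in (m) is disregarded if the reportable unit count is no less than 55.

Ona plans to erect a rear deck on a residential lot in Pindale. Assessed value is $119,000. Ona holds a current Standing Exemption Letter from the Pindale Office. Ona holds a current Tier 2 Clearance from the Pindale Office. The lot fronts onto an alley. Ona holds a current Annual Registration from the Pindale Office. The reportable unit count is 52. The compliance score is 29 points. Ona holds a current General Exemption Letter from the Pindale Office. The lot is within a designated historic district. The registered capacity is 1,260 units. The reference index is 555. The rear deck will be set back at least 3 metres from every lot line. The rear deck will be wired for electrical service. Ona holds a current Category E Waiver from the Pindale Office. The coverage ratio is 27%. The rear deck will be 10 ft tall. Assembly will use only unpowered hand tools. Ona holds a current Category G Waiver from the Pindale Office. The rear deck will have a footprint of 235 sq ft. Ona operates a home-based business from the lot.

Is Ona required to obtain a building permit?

No — exception (a) applies; Ona does not need a building permit.

Exception (a)'s conditions are all satisfied: the structure's footprint is 235 sq ft, under the 245 sq ft limit; the structure's height is 10 ft, under the 12 ft limit; the compliance score is 29 points, below the 31 points limit. As to paragraphs (e)–(j): (e) applies (the reference index is 555, under the 793 limit), but is itself disapplied by (f): (f) operates — a current Tier 2 Clearance is held. (g) is triggered (a home-based business operates on the lot), but is displaced by (h): (h) operates against (g): assessed value is $119,000, meeting the $115,000 threshold. (i) is engaged (the lot is in a historic district), but is overridden by (j): (j) operates against (i): a current General Exemption Letter is held. (a) remains available.
Exception (b): a current Standing Exemption Letter is held; the registered capacity is 1,260 units, below the 1,340 units limit — every condition holds. Turning to paragraph (k): (k) operates against (b): a current Annual Registration is held. Exception (b) does not apply.
Exception (c) is satisfied on its face — a current Category E Waiver is held; assembly uses only hand tools. However, paragraph (l) must be considered: (l) applies — the coverage ratio is 27%, less than the 30% limit. (c) is therefore removed.
Exception (d) requires that the structure has no plumbing or electrical service; but electrical service is planned, so (d) is unavailable.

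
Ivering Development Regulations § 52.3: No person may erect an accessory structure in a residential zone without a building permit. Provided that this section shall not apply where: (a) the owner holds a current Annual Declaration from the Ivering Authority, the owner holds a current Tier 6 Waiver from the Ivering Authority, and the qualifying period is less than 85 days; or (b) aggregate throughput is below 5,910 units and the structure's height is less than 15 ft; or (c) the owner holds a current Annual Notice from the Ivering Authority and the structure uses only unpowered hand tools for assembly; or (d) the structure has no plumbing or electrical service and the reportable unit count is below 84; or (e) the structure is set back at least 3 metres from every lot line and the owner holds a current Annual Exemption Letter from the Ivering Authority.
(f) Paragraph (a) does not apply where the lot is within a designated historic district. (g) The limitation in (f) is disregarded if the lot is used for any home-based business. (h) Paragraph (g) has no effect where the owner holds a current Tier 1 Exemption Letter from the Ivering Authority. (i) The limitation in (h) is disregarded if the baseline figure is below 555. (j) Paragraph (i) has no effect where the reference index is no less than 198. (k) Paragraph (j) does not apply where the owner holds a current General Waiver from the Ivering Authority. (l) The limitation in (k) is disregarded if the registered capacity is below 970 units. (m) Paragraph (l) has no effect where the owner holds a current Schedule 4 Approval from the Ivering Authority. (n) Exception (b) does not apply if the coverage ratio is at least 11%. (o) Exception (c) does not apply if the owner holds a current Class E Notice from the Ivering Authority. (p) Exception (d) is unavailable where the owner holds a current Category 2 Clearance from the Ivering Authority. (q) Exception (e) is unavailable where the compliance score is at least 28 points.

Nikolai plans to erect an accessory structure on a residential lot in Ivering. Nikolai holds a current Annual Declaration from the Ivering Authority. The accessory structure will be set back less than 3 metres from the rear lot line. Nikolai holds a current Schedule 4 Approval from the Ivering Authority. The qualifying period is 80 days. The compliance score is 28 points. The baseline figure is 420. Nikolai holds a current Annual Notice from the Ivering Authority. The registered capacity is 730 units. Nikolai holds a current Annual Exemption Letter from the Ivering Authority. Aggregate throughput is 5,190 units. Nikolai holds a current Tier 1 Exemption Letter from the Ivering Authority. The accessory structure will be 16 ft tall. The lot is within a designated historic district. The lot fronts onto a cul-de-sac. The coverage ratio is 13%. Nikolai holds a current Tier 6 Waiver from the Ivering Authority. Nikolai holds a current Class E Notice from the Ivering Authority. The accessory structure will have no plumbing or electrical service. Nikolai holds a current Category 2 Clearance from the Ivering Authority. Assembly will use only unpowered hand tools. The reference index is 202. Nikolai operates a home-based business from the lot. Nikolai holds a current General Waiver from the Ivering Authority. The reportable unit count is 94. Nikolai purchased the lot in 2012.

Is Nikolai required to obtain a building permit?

No — exception (a) applies; Nikolai does not need a building permit.

Exception (a)'s conditions are all satisfied: a current Annual Declaration is held; a current Tier 6 Waiver is held; the qualifying period is 80 days, less than the 85 days limit. Under paragraphs (f)–(m): (f) would limit (a) — the lot is in a historic district — but (g) sets (f) aside: (g) is engaged — a home-based business operates on the lot. (h) is triggered (a current Tier 1 Exemption Letter is held), but is displaced by (i): (i) applies — the baseline figure is 420, below the 555 limit. (j) applies (the reference index is 202, meeting the 198 threshold), but yields to (k): (k) operates against (j): a current General Waiver is held. (l) applies (the registered capacity is 730 units, below the 970 units limit), but is itself disapplied by (m): (m) operates against (l): a current Schedule 4 Approval is held. So (a) applies.
Exception (b) fails — the structure's height is 16 ft, not less than 15 ft.
Exception (c)'s conditions are all satisfied: a current Annual Notice is held; assembly uses only hand tools. Turning to paragraph (o): (o) operates — a current Class E Notice is held. (c) is therefore removed.
Exception (d) does not apply: the reportable unit count is 94, not below 84.
Exception (e) requires that the structure is set back at least 3 metres from every lot line; but the rear setback is under 3 m, so (e) is unavailable.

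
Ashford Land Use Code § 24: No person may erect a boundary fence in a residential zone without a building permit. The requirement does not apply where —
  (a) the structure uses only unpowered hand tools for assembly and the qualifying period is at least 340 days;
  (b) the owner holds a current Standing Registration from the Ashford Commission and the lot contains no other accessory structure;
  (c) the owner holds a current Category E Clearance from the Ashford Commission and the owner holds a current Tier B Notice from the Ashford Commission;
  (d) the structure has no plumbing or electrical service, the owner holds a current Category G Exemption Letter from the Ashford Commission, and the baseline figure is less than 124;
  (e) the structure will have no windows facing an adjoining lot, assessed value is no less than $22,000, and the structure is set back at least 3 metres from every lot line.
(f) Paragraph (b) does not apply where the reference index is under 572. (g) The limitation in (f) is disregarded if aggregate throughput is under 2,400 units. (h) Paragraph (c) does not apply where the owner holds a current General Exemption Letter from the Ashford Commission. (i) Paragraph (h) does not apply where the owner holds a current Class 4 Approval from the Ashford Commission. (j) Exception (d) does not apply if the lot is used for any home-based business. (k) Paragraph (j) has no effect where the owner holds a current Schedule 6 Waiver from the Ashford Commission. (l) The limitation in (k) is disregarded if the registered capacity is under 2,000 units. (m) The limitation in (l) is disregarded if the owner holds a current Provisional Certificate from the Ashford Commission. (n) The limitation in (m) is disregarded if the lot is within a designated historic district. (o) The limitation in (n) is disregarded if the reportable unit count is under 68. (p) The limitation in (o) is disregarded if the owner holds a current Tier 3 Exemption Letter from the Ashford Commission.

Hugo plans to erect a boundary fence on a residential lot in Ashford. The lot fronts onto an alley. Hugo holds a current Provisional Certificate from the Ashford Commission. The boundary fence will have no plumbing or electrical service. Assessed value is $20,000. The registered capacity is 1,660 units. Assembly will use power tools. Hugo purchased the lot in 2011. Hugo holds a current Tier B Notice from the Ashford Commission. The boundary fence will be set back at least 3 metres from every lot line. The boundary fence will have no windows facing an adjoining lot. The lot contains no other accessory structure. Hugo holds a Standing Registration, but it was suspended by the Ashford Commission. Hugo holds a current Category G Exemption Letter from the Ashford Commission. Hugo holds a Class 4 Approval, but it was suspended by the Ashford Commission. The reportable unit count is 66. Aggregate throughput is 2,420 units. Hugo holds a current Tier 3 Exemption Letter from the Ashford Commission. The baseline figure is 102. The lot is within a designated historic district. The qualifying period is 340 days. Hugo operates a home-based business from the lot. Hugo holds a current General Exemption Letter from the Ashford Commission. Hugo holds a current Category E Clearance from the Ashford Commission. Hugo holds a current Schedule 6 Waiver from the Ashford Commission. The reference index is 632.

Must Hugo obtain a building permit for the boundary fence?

Yes — Hugo must obtain a building permit.

Exception (a) fails — assembly uses power tools.
Exception (b) fails — there is no Standing Registration in force.
Exception (c) is satisfied on its face — a current Category E Clearance is held; a current Tier B Notice is held. But applying paragraphs (h)–(i): (h) operates against (c): a current General Exemption Letter is held. (i) is inapplicable (no current Class 4 Approval is held), so (h) stands. So (c) is unavailable.
Exception (d): there is no plumbing or electrical service; a current Category G Exemption Letter is held; the baseline figure is 102, less than the 124 limit — every condition holds. However, paragraphs (j)–(p) must be considered: (j) is engaged — a home-based business operates on the lot. (k) is engaged (a current Schedule 6 Waiver is held), but is itself disapplied by (l): (l) is triggered — the registered capacity is 1,660 units, under the 2,000 units limit. (m) operates (a current Provisional Certificate is held), but is overridden by (n): (n) applies — the lot is in a historic district. (o) is triggered (the reportable unit count is 66, under the 68 limit), but yields to (p): (p) is engaged — a current Tier 3 Exemption Letter is held. So (d) is unavailable.
Exception (e) fails — assessed value is $20,000, short of $22,000.
None of the exceptions is available; § 24 applies in full.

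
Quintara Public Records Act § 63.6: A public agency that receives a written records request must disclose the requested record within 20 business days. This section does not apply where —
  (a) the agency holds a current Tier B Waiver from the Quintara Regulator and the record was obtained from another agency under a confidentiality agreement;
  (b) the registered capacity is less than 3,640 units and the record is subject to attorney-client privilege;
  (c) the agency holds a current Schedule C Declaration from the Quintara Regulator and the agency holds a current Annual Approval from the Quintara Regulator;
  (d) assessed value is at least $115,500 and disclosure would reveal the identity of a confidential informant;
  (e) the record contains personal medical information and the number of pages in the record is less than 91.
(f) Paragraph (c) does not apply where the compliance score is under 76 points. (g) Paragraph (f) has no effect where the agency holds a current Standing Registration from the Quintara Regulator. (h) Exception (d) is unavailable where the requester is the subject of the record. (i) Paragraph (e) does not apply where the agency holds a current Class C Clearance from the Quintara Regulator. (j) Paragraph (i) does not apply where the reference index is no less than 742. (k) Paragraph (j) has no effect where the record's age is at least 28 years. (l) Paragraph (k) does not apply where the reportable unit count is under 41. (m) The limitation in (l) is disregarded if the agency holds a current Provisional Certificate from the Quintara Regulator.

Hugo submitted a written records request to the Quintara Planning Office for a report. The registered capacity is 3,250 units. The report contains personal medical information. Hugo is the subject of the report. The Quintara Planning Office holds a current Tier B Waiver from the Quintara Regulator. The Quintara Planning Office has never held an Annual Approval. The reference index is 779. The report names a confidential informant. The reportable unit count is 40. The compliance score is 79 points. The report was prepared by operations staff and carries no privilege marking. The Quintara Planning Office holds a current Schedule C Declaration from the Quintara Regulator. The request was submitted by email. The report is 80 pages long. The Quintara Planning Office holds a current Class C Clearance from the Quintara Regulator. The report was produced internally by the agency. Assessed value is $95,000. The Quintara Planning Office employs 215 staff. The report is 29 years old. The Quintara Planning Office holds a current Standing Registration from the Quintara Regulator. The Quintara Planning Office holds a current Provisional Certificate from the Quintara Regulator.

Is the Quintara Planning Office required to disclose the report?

Yes — the Quintara Planning Office must disclose the report.

Exception (a) requires that the record was obtained from another agency under a confidentiality agreement; but the report was produced internally, so (a) is unavailable.
Exception (b) requires that the record is subject to attorney-client privilege; but the report carries no privilege marking, so (b) is unavailable.
Exception (c) does not apply: there is no Annual Approval in force.
Exception (d) fails — assessed value is $95,000, short of $115,500.
Exception (e): the report contains personal medical information; the number of pages in the record is 80, less than the 91 limit — every condition holds. However, paragraphs (i)–(m) must be considered: (i) operates — a current Class C Clearance is held. (j) would limit (i) — the reference index is 779, meeting the 742 threshold — but (k) sets (j) aside: (k) is engaged — the record's age is 29 years, meeting the 28 years threshold. (l) is engaged (the reportable unit count is 40, under the 41 limit), but is overridden by (m): (m) applies — a current Provisional Certificate is held. (e) is therefore removed.
No exception applies. The general rule governs.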